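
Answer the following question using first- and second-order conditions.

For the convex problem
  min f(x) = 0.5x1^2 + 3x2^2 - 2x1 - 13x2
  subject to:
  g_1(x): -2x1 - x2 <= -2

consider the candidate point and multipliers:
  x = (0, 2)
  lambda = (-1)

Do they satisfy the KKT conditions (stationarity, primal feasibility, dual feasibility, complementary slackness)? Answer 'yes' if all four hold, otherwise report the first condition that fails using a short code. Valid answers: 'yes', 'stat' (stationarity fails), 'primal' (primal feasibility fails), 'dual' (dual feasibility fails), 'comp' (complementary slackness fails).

Gradient of f: grad f(x) = Q x + c = (-2, -1)
Constraint values g_i(x) = a_i^T x - b_i:
  g_1((0, 2)) = 0
Stationarity residual: grad f(x) + sum_i lambda_i a_i = (0, 0)
  -> stationarity OK
Primal feasibility (all g_i <= 0): OK
Dual feasibility (all lambda_i >= 0): FAILS
Complementary slackness (lambda_i * g_i(x) = 0 for all i): OK

Verdict: the first failing condition is dual_feasibility -> dual.

dual


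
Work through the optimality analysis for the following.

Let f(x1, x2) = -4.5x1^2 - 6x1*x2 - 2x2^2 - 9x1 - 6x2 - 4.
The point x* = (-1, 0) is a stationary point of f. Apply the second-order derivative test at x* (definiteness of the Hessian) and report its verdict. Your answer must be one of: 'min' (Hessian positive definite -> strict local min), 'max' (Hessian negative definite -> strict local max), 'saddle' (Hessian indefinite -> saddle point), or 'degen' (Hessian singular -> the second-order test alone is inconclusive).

Compute the Hessian H = grad^2 f:
  H = [[-9, -6], [-6, -4]]
Verify stationarity: grad f(x*) = H x* + g = (0, 0).
Eigenvalues of H: -13, 0.
H has a zero eigenvalue (singular; negative semidefinite but not definite), so H is neither positive definite, negative definite, nor indefinite. The second-order test alone is inconclusive -> degen.
(Indeed, f is constant along the null direction of H through x*, so x* is not a strict local extremum.)

degen


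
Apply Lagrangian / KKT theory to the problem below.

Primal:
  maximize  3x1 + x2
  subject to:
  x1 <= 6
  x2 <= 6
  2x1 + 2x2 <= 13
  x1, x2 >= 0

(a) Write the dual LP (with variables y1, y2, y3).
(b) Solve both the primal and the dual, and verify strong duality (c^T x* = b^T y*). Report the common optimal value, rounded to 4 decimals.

The standard primal-dual pair for 'max c^T x s.t. A x <= b, x >= 0' is:
  Dual:  min b^T y  s.t.  A^T y >= c,  y >= 0.

So the dual LP is:
  minimize  6y1 + 6y2 + 13y3
  subject to:
    y1 + 2y3 >= 3
    y2 + 2y3 >= 1
    y1, y2, y3 >= 0

Solving the primal: x* = (6, 0.5).
  primal value c^T x* = 18.5.
Solving the dual: y* = (2, 0, 0.5).
  dual value b^T y* = 18.5.
Strong duality: c^T x* = b^T y*. Confirmed.

18.5


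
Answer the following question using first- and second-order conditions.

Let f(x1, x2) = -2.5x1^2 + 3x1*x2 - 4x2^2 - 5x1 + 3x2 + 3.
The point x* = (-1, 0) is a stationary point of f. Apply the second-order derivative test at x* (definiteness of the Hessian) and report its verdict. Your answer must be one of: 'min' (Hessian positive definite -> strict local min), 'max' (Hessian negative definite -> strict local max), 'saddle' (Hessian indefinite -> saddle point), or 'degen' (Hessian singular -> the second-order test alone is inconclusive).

Compute the Hessian H = grad^2 f:
  H = [[-5, 3], [3, -8]]
Verify stationarity: grad f(x*) = H x* + g = (0, 0).
Eigenvalues of H: -9.8541, -3.1459.
Both eigenvalues < 0, so H is negative definite -> x* is a strict local max.

max


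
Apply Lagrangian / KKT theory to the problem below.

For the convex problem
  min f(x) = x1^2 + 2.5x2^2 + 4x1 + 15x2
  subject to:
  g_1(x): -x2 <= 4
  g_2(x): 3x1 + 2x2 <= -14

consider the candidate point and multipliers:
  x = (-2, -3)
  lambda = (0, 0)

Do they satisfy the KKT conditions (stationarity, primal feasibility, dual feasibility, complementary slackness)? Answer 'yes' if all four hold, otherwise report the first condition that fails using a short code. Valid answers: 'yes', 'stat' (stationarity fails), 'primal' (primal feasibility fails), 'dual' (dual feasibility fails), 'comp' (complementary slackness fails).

Gradient of f: grad f(x) = Q x + c = (0, 0)
Constraint values g_i(x) = a_i^T x - b_i:
  g_1((-2, -3)) = -1
  g_2((-2, -3)) = 2
Stationarity residual: grad f(x) + sum_i lambda_i a_i = (0, 0)
  -> stationarity OK
Primal feasibility (all g_i <= 0): FAILS
Dual feasibility (all lambda_i >= 0): OK
Complementary slackness (lambda_i * g_i(x) = 0 for all i): OK

Verdict: the first failing condition is primal_feasibility -> primal.

primal


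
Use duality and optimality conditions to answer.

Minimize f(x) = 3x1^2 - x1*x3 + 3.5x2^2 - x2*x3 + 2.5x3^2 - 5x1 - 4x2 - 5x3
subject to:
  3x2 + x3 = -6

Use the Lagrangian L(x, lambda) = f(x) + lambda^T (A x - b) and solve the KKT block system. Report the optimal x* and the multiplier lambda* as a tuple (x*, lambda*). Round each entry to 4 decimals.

Form the Lagrangian:
  L(x, lambda) = (1/2) x^T Q x + c^T x + lambda^T (A x - b)
Stationarity (grad_x L = 0): Q x + c + A^T lambda = 0.
Primal feasibility: A x = b.

This gives the KKT block system:
  [ Q   A^T ] [ x     ]   [-c ]
  [ A    0  ] [ lambda ] = [ b ]

Solving the linear system:
  x*      = (0.7758, -1.885, -0.3451)
  lambda* = (5.6165)
  f(x*)   = 19.5428

x* = (0.7758, -1.885, -0.3451), lambda* = (5.6165)


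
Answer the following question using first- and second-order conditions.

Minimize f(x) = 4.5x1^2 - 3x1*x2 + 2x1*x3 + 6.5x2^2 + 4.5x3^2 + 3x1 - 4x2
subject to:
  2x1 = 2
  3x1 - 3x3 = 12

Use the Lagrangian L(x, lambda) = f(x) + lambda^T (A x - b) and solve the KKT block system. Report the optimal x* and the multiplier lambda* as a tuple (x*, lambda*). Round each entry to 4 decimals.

Form the Lagrangian:
  L(x, lambda) = (1/2) x^T Q x + c^T x + lambda^T (A x - b)
Stationarity (grad_x L = 0): Q x + c + A^T lambda = 0.
Primal feasibility: A x = b.

This gives the KKT block system:
  [ Q   A^T ] [ x     ]   [-c ]
  [ A    0  ] [ lambda ] = [ b ]

Solving the linear system:
  x*      = (1, 0.5385, -3)
  lambda* = (10.3077, -8.3333)
  f(x*)   = 40.1154

x* = (1, 0.5385, -3), lambda* = (10.3077, -8.3333)


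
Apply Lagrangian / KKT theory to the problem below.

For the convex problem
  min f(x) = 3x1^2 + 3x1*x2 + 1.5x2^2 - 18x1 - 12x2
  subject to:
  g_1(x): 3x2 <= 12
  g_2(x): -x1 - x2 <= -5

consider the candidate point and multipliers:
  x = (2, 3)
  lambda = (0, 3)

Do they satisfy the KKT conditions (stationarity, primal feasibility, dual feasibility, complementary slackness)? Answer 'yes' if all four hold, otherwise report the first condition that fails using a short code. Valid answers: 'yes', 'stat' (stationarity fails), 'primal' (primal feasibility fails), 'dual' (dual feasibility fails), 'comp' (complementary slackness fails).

Gradient of f: grad f(x) = Q x + c = (3, 3)
Constraint values g_i(x) = a_i^T x - b_i:
  g_1((2, 3)) = -3
  g_2((2, 3)) = 0
Stationarity residual: grad f(x) + sum_i lambda_i a_i = (0, 0)
  -> stationarity OK
Primal feasibility (all g_i <= 0): OK
Dual feasibility (all lambda_i >= 0): OK
Complementary slackness (lambda_i * g_i(x) = 0 for all i): OK

Verdict: yes, KKT holds.

yes


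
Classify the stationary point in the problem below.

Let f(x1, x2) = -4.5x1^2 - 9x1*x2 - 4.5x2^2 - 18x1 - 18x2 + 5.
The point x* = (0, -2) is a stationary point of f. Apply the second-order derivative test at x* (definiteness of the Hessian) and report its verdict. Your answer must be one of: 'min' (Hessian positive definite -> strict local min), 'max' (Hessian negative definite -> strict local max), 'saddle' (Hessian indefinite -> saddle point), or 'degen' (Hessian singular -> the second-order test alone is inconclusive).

Compute the Hessian H = grad^2 f:
  H = [[-9, -9], [-9, -9]]
Verify stationarity: grad f(x*) = H x* + g = (0, 0).
Eigenvalues of H: -18, 0.
H has a zero eigenvalue (singular; negative semidefinite but not definite), so H is neither positive definite, negative definite, nor indefinite. The second-order test alone is inconclusive -> degen.
(Indeed, f is constant along the null direction of H through x*, so x* is not a strict local extremum.)

degen


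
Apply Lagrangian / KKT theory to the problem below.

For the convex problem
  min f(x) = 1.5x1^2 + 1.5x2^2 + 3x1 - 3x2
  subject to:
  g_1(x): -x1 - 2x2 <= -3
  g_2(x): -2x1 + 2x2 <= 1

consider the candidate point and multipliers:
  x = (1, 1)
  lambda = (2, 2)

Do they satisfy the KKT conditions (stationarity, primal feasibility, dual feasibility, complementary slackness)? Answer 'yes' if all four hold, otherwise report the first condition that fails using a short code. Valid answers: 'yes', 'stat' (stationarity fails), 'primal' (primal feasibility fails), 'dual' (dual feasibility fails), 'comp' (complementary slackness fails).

Gradient of f: grad f(x) = Q x + c = (6, 0)
Constraint values g_i(x) = a_i^T x - b_i:
  g_1((1, 1)) = 0
  g_2((1, 1)) = -1
Stationarity residual: grad f(x) + sum_i lambda_i a_i = (0, 0)
  -> stationarity OK
Primal feasibility (all g_i <= 0): OK
Dual feasibility (all lambda_i >= 0): OK
Complementary slackness (lambda_i * g_i(x) = 0 for all i): FAILS

Verdict: the first failing condition is complementary_slackness -> comp.

comp


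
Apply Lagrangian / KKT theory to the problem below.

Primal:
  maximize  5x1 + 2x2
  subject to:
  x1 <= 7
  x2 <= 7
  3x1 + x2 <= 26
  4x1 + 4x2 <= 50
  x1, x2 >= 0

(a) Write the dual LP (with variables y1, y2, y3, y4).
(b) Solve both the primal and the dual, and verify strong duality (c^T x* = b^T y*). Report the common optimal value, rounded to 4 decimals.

The standard primal-dual pair for 'max c^T x s.t. A x <= b, x >= 0' is:
  Dual:  min b^T y  s.t.  A^T y >= c,  y >= 0.

So the dual LP is:
  minimize  7y1 + 7y2 + 26y3 + 50y4
  subject to:
    y1 + 3y3 + 4y4 >= 5
    y2 + y3 + 4y4 >= 2
    y1, y2, y3, y4 >= 0

Solving the primal: x* = (6.75, 5.75).
  primal value c^T x* = 45.25.
Solving the dual: y* = (0, 0, 1.5, 0.125).
  dual value b^T y* = 45.25.
Strong duality: c^T x* = b^T y*. Confirmed.

45.25


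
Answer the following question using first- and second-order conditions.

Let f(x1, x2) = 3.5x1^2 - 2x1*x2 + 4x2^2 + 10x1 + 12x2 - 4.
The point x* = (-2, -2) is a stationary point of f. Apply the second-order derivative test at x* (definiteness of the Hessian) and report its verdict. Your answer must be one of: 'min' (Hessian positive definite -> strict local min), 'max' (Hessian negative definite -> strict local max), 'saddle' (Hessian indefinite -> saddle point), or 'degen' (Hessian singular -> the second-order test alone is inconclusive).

Compute the Hessian H = grad^2 f:
  H = [[7, -2], [-2, 8]]
Verify stationarity: grad f(x*) = H x* + g = (0, 0).
Eigenvalues of H: 5.4384, 9.5616.
Both eigenvalues > 0, so H is positive definite -> x* is a strict local min.

min


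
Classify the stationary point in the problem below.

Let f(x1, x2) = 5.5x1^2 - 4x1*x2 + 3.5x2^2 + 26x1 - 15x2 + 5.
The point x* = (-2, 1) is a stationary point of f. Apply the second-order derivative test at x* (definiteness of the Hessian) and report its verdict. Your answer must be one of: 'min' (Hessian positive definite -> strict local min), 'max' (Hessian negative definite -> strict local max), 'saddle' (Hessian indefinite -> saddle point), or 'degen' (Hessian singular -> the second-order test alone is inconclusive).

Compute the Hessian H = grad^2 f:
  H = [[11, -4], [-4, 7]]
Verify stationarity: grad f(x*) = H x* + g = (0, 0).
Eigenvalues of H: 4.5279, 13.4721.
Both eigenvalues > 0, so H is positive definite -> x* is a strict local min.

min


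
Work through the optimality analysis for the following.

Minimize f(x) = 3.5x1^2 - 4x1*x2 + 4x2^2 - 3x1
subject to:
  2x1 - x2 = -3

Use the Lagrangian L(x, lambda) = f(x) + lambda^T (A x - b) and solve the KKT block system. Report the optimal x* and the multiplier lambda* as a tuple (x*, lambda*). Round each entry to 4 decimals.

Form the Lagrangian:
  L(x, lambda) = (1/2) x^T Q x + c^T x + lambda^T (A x - b)
Stationarity (grad_x L = 0): Q x + c + A^T lambda = 0.
Primal feasibility: A x = b.

This gives the KKT block system:
  [ Q   A^T ] [ x     ]   [-c ]
  [ A    0  ] [ lambda ] = [ b ]

Solving the linear system:
  x*      = (-1.4348, 0.1304)
  lambda* = (6.7826)
  f(x*)   = 12.3261

x* = (-1.4348, 0.1304), lambda* = (6.7826)


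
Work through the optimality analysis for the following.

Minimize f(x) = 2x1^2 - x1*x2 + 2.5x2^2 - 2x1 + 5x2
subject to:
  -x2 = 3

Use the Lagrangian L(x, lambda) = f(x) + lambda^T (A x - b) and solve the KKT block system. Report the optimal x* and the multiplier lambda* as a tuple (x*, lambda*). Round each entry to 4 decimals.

Form the Lagrangian:
  L(x, lambda) = (1/2) x^T Q x + c^T x + lambda^T (A x - b)
Stationarity (grad_x L = 0): Q x + c + A^T lambda = 0.
Primal feasibility: A x = b.

This gives the KKT block system:
  [ Q   A^T ] [ x     ]   [-c ]
  [ A    0  ] [ lambda ] = [ b ]

Solving the linear system:
  x*      = (-0.25, -3)
  lambda* = (-9.75)
  f(x*)   = 7.375

x* = (-0.25, -3), lambda* = (-9.75)


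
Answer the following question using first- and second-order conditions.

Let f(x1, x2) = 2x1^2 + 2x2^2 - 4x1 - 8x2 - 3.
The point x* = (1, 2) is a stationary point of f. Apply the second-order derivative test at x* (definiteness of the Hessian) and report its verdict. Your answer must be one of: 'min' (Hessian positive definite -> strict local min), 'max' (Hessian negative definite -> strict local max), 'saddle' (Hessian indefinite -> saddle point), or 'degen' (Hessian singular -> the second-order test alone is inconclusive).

Compute the Hessian H = grad^2 f:
  H = [[4, 0], [0, 4]]
Verify stationarity: grad f(x*) = H x* + g = (0, 0).
Eigenvalues of H: 4, 4.
Both eigenvalues > 0, so H is positive definite -> x* is a strict local min.

min


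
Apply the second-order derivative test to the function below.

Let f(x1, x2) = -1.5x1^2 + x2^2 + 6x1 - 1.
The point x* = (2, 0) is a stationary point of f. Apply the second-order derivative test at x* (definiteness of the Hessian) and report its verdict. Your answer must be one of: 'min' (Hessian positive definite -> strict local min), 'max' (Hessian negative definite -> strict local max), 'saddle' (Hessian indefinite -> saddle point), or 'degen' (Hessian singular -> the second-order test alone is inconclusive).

Compute the Hessian H = grad^2 f:
  H = [[-3, 0], [0, 2]]
Verify stationarity: grad f(x*) = H x* + g = (0, 0).
Eigenvalues of H: -3, 2.
Eigenvalues have mixed signs, so H is indefinite -> x* is a saddle point.

saddle


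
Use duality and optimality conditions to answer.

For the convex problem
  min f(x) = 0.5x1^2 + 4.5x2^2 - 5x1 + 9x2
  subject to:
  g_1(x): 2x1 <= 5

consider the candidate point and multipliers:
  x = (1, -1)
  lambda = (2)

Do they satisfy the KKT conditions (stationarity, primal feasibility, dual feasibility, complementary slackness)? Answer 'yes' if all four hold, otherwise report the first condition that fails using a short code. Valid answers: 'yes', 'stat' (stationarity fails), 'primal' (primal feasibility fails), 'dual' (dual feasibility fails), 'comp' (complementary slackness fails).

Gradient of f: grad f(x) = Q x + c = (-4, 0)
Constraint values g_i(x) = a_i^T x - b_i:
  g_1((1, -1)) = -3
Stationarity residual: grad f(x) + sum_i lambda_i a_i = (0, 0)
  -> stationarity OK
Primal feasibility (all g_i <= 0): OK
Dual feasibility (all lambda_i >= 0): OK
Complementary slackness (lambda_i * g_i(x) = 0 for all i): FAILS

Verdict: the first failing condition is complementary_slackness -> comp.

comp


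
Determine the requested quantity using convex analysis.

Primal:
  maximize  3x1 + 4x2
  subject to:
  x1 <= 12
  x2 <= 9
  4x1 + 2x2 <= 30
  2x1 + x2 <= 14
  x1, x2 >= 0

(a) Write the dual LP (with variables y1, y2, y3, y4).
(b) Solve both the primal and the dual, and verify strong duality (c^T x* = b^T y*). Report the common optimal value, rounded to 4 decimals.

The standard primal-dual pair for 'max c^T x s.t. A x <= b, x >= 0' is:
  Dual:  min b^T y  s.t.  A^T y >= c,  y >= 0.

So the dual LP is:
  minimize  12y1 + 9y2 + 30y3 + 14y4
  subject to:
    y1 + 4y3 + 2y4 >= 3
    y2 + 2y3 + y4 >= 4
    y1, y2, y3, y4 >= 0

Solving the primal: x* = (2.5, 9).
  primal value c^T x* = 43.5.
Solving the dual: y* = (0, 2.5, 0, 1.5).
  dual value b^T y* = 43.5.
Strong duality: c^T x* = b^T y*. Confirmed.

43.5


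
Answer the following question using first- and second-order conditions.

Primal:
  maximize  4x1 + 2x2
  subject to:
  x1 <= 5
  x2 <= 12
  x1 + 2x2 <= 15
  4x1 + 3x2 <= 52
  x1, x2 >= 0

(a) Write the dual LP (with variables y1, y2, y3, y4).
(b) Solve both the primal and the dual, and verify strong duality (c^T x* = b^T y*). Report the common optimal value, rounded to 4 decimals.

The standard primal-dual pair for 'max c^T x s.t. A x <= b, x >= 0' is:
  Dual:  min b^T y  s.t.  A^T y >= c,  y >= 0.

So the dual LP is:
  minimize  5y1 + 12y2 + 15y3 + 52y4
  subject to:
    y1 + y3 + 4y4 >= 4
    y2 + 2y3 + 3y4 >= 2
    y1, y2, y3, y4 >= 0

Solving the primal: x* = (5, 5).
  primal value c^T x* = 30.
Solving the dual: y* = (3, 0, 1, 0).
  dual value b^T y* = 30.
Strong duality: c^T x* = b^T y*. Confirmed.

30


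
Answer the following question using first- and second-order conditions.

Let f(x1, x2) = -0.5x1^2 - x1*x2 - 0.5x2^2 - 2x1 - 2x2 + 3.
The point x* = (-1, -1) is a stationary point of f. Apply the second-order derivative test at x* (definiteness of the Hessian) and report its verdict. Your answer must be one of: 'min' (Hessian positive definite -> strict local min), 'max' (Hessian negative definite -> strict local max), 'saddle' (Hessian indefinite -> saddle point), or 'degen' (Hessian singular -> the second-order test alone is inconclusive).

Compute the Hessian H = grad^2 f:
  H = [[-1, -1], [-1, -1]]
Verify stationarity: grad f(x*) = H x* + g = (0, 0).
Eigenvalues of H: -2, 0.
H has a zero eigenvalue (singular; negative semidefinite but not definite), so H is neither positive definite, negative definite, nor indefinite. The second-order test alone is inconclusive -> degen.
(Indeed, f is constant along the null direction of H through x*, so x* is not a strict local extremum.)

degen


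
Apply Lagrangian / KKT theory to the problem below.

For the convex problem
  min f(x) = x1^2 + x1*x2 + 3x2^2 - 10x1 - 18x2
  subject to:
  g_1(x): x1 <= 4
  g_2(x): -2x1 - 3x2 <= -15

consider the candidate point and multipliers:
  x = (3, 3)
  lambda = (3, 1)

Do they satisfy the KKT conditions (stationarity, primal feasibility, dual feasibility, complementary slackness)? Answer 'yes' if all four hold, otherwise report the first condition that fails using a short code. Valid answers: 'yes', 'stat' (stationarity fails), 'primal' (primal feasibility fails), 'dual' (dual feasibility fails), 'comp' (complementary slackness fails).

Gradient of f: grad f(x) = Q x + c = (-1, 3)
Constraint values g_i(x) = a_i^T x - b_i:
  g_1((3, 3)) = -1
  g_2((3, 3)) = 0
Stationarity residual: grad f(x) + sum_i lambda_i a_i = (0, 0)
  -> stationarity OK
Primal feasibility (all g_i <= 0): OK
Dual feasibility (all lambda_i >= 0): OK
Complementary slackness (lambda_i * g_i(x) = 0 for all i): FAILS

Verdict: the first failing condition is complementary_slackness -> comp.

comp


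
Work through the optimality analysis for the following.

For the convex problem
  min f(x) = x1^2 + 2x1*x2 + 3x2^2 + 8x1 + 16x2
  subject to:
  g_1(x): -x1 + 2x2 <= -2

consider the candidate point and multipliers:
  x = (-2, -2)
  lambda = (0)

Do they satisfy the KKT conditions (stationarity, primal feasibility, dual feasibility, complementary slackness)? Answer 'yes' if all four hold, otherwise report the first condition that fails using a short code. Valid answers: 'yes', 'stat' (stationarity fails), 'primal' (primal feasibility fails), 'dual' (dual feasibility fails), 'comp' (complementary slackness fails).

Gradient of f: grad f(x) = Q x + c = (0, 0)
Constraint values g_i(x) = a_i^T x - b_i:
  g_1((-2, -2)) = 0
Stationarity residual: grad f(x) + sum_i lambda_i a_i = (0, 0)
  -> stationarity OK
Primal feasibility (all g_i <= 0): OK
Dual feasibility (all lambda_i >= 0): OK
Complementary slackness (lambda_i * g_i(x) = 0 for all i): OK

Verdict: yes, KKT holds.

yes


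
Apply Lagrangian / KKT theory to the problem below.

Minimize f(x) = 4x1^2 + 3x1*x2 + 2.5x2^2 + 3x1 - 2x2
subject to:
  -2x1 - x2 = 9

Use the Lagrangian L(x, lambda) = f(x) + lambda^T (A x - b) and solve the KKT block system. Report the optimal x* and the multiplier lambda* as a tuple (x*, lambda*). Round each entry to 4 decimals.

Form the Lagrangian:
  L(x, lambda) = (1/2) x^T Q x + c^T x + lambda^T (A x - b)
Stationarity (grad_x L = 0): Q x + c + A^T lambda = 0.
Primal feasibility: A x = b.

This gives the KKT block system:
  [ Q   A^T ] [ x     ]   [-c ]
  [ A    0  ] [ lambda ] = [ b ]

Solving the linear system:
  x*      = (-4.375, -0.25)
  lambda* = (-16.375)
  f(x*)   = 67.375

x* = (-4.375, -0.25), lambda* = (-16.375)


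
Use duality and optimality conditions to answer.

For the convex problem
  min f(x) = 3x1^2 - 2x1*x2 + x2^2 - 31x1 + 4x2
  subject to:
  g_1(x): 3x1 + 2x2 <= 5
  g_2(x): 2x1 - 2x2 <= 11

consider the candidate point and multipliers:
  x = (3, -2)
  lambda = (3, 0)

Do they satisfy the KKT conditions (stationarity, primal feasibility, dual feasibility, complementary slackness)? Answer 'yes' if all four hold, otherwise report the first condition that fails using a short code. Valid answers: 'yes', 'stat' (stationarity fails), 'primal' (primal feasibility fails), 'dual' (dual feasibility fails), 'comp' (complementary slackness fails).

Gradient of f: grad f(x) = Q x + c = (-9, -6)
Constraint values g_i(x) = a_i^T x - b_i:
  g_1((3, -2)) = 0
  g_2((3, -2)) = -1
Stationarity residual: grad f(x) + sum_i lambda_i a_i = (0, 0)
  -> stationarity OK
Primal feasibility (all g_i <= 0): OK
Dual feasibility (all lambda_i >= 0): OK
Complementary slackness (lambda_i * g_i(x) = 0 for all i): OK

Verdict: yes, KKT holds.

yes


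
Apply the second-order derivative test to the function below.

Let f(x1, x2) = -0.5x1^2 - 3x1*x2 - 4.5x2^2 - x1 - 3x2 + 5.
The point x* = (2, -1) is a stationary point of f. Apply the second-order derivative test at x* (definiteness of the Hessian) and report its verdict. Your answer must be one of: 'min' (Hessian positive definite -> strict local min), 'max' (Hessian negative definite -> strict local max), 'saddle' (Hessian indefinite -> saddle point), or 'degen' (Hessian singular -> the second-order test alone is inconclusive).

Compute the Hessian H = grad^2 f:
  H = [[-1, -3], [-3, -9]]
Verify stationarity: grad f(x*) = H x* + g = (0, 0).
Eigenvalues of H: -10, 0.
H has a zero eigenvalue (singular; negative semidefinite but not definite), so H is neither positive definite, negative definite, nor indefinite. The second-order test alone is inconclusive -> degen.
(Indeed, f is constant along the null direction of H through x*, so x* is not a strict local extremum.)

degen


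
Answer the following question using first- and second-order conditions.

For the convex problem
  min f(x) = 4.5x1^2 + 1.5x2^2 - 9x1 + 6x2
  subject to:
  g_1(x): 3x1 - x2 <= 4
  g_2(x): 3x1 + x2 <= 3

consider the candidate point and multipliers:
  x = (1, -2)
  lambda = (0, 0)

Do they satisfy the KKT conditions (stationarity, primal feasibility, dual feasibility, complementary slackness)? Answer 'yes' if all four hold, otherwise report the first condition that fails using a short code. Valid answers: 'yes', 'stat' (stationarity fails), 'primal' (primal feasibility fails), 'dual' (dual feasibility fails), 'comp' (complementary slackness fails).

Gradient of f: grad f(x) = Q x + c = (0, 0)
Constraint values g_i(x) = a_i^T x - b_i:
  g_1((1, -2)) = 1
  g_2((1, -2)) = -2
Stationarity residual: grad f(x) + sum_i lambda_i a_i = (0, 0)
  -> stationarity OK
Primal feasibility (all g_i <= 0): FAILS
Dual feasibility (all lambda_i >= 0): OK
Complementary slackness (lambda_i * g_i(x) = 0 for all i): OK

Verdict: the first failing condition is primal_feasibility -> primal.

primal


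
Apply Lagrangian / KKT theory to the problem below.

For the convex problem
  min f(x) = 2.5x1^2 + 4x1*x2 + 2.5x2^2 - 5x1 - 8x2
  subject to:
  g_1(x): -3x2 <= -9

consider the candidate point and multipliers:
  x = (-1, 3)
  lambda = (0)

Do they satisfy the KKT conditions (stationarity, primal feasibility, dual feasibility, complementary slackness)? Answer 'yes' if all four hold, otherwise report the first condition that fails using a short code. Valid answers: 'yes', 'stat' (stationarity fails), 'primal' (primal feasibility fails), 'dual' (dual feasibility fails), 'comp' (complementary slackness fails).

Gradient of f: grad f(x) = Q x + c = (2, 3)
Constraint values g_i(x) = a_i^T x - b_i:
  g_1((-1, 3)) = 0
Stationarity residual: grad f(x) + sum_i lambda_i a_i = (2, 3)
  -> stationarity FAILS
Primal feasibility (all g_i <= 0): OK
Dual feasibility (all lambda_i >= 0): OK
Complementary slackness (lambda_i * g_i(x) = 0 for all i): OK

Verdict: the first failing condition is stationarity -> stat.

stat


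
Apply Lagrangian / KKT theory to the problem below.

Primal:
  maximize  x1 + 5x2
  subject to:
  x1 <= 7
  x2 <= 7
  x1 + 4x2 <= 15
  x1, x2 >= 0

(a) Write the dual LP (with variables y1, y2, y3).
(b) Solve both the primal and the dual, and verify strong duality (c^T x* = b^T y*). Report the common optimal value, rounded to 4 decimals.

The standard primal-dual pair for 'max c^T x s.t. A x <= b, x >= 0' is:
  Dual:  min b^T y  s.t.  A^T y >= c,  y >= 0.

So the dual LP is:
  minimize  7y1 + 7y2 + 15y3
  subject to:
    y1 + y3 >= 1
    y2 + 4y3 >= 5
    y1, y2, y3 >= 0

Solving the primal: x* = (0, 3.75).
  primal value c^T x* = 18.75.
Solving the dual: y* = (0, 0, 1.25).
  dual value b^T y* = 18.75.
Strong duality: c^T x* = b^T y*. Confirmed.

18.75


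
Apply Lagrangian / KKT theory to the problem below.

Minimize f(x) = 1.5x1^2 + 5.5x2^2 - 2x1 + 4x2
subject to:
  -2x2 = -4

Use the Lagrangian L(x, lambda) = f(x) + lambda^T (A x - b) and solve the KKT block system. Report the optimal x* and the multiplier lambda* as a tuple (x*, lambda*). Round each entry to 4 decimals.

Form the Lagrangian:
  L(x, lambda) = (1/2) x^T Q x + c^T x + lambda^T (A x - b)
Stationarity (grad_x L = 0): Q x + c + A^T lambda = 0.
Primal feasibility: A x = b.

This gives the KKT block system:
  [ Q   A^T ] [ x     ]   [-c ]
  [ A    0  ] [ lambda ] = [ b ]

Solving the linear system:
  x*      = (0.6667, 2)
  lambda* = (13)
  f(x*)   = 29.3333

x* = (0.6667, 2), lambda* = (13)


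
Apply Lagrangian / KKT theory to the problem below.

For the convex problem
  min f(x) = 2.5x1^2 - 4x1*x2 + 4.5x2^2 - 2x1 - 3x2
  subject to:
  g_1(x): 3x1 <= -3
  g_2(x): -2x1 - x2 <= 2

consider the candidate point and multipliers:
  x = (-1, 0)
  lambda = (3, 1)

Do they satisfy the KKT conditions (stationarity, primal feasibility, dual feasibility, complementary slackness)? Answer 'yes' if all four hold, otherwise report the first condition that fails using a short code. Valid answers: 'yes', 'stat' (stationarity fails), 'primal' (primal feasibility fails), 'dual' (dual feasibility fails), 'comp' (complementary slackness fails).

Gradient of f: grad f(x) = Q x + c = (-7, 1)
Constraint values g_i(x) = a_i^T x - b_i:
  g_1((-1, 0)) = 0
  g_2((-1, 0)) = 0
Stationarity residual: grad f(x) + sum_i lambda_i a_i = (0, 0)
  -> stationarity OK
Primal feasibility (all g_i <= 0): OK
Dual feasibility (all lambda_i >= 0): OK
Complementary slackness (lambda_i * g_i(x) = 0 for all i): OK

Verdict: yes, KKT holds.

yes


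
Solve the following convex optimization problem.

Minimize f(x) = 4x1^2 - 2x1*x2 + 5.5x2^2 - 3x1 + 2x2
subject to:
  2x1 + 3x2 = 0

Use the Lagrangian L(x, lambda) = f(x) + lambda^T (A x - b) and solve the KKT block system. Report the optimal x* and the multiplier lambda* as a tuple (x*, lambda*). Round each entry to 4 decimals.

Form the Lagrangian:
  L(x, lambda) = (1/2) x^T Q x + c^T x + lambda^T (A x - b)
Stationarity (grad_x L = 0): Q x + c + A^T lambda = 0.
Primal feasibility: A x = b.

This gives the KKT block system:
  [ Q   A^T ] [ x     ]   [-c ]
  [ A    0  ] [ lambda ] = [ b ]

Solving the linear system:
  x*      = (0.2786, -0.1857)
  lambda* = (0.2)
  f(x*)   = -0.6036

x* = (0.2786, -0.1857), lambda* = (0.2)


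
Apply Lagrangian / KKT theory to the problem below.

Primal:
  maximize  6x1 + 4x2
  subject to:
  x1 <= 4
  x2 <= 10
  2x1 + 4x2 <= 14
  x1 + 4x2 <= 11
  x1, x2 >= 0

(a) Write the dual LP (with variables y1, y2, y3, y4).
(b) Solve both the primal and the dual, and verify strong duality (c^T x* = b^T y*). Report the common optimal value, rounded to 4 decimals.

The standard primal-dual pair for 'max c^T x s.t. A x <= b, x >= 0' is:
  Dual:  min b^T y  s.t.  A^T y >= c,  y >= 0.

So the dual LP is:
  minimize  4y1 + 10y2 + 14y3 + 11y4
  subject to:
    y1 + 2y3 + y4 >= 6
    y2 + 4y3 + 4y4 >= 4
    y1, y2, y3, y4 >= 0

Solving the primal: x* = (4, 1.5).
  primal value c^T x* = 30.
Solving the dual: y* = (4, 0, 1, 0).
  dual value b^T y* = 30.
Strong duality: c^T x* = b^T y*. Confirmed.

30


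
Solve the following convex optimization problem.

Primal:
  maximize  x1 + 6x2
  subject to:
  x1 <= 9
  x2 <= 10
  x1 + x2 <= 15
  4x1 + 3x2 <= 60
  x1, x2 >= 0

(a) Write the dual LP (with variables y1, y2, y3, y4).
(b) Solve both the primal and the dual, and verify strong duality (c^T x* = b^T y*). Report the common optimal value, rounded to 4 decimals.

The standard primal-dual pair for 'max c^T x s.t. A x <= b, x >= 0' is:
  Dual:  min b^T y  s.t.  A^T y >= c,  y >= 0.

So the dual LP is:
  minimize  9y1 + 10y2 + 15y3 + 60y4
  subject to:
    y1 + y3 + 4y4 >= 1
    y2 + y3 + 3y4 >= 6
    y1, y2, y3, y4 >= 0

Solving the primal: x* = (5, 10).
  primal value c^T x* = 65.
Solving the dual: y* = (0, 5, 1, 0).
  dual value b^T y* = 65.
Strong duality: c^T x* = b^T y*. Confirmed.

65


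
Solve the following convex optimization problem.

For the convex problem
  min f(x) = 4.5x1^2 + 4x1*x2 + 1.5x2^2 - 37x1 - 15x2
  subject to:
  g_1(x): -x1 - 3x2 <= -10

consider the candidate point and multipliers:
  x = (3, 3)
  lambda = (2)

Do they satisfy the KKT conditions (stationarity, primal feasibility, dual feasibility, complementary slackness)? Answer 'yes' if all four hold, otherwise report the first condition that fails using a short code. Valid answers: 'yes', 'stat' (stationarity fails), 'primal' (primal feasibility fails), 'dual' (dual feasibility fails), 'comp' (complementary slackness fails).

Gradient of f: grad f(x) = Q x + c = (2, 6)
Constraint values g_i(x) = a_i^T x - b_i:
  g_1((3, 3)) = -2
Stationarity residual: grad f(x) + sum_i lambda_i a_i = (0, 0)
  -> stationarity OK
Primal feasibility (all g_i <= 0): OK
Dual feasibility (all lambda_i >= 0): OK
Complementary slackness (lambda_i * g_i(x) = 0 for all i): FAILS

Verdict: the first failing condition is complementary_slackness -> comp.

comp


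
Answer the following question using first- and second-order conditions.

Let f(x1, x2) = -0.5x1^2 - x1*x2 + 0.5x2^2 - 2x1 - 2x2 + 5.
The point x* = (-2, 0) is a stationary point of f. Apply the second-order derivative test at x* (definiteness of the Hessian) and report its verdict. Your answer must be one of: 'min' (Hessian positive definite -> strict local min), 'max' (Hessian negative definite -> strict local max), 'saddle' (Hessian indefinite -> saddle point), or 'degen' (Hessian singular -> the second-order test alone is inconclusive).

Compute the Hessian H = grad^2 f:
  H = [[-1, -1], [-1, 1]]
Verify stationarity: grad f(x*) = H x* + g = (0, 0).
Eigenvalues of H: -1.4142, 1.4142.
Eigenvalues have mixed signs, so H is indefinite -> x* is a saddle point.

saddle


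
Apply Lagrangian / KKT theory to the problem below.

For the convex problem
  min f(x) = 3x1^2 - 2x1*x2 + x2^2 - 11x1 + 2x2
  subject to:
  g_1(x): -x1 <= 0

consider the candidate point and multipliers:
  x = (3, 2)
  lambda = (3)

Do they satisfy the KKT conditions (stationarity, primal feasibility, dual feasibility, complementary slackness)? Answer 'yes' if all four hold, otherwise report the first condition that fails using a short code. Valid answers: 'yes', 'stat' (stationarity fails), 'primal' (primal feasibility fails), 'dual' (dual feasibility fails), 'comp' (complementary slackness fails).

Gradient of f: grad f(x) = Q x + c = (3, 0)
Constraint values g_i(x) = a_i^T x - b_i:
  g_1((3, 2)) = -3
Stationarity residual: grad f(x) + sum_i lambda_i a_i = (0, 0)
  -> stationarity OK
Primal feasibility (all g_i <= 0): OK
Dual feasibility (all lambda_i >= 0): OK
Complementary slackness (lambda_i * g_i(x) = 0 for all i): FAILS

Verdict: the first failing condition is complementary_slackness -> comp.

comp


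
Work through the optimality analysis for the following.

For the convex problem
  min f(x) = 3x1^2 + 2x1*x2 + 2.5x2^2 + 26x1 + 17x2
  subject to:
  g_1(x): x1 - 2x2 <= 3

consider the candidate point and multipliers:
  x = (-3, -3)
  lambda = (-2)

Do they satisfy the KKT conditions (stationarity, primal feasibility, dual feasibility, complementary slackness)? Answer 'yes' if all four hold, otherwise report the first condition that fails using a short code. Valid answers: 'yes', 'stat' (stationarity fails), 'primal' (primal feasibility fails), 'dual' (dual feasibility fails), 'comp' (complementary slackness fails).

Gradient of f: grad f(x) = Q x + c = (2, -4)
Constraint values g_i(x) = a_i^T x - b_i:
  g_1((-3, -3)) = 0
Stationarity residual: grad f(x) + sum_i lambda_i a_i = (0, 0)
  -> stationarity OK
Primal feasibility (all g_i <= 0): OK
Dual feasibility (all lambda_i >= 0): FAILS
Complementary slackness (lambda_i * g_i(x) = 0 for all i): OK

Verdict: the first failing condition is dual_feasibility -> dual.

dual


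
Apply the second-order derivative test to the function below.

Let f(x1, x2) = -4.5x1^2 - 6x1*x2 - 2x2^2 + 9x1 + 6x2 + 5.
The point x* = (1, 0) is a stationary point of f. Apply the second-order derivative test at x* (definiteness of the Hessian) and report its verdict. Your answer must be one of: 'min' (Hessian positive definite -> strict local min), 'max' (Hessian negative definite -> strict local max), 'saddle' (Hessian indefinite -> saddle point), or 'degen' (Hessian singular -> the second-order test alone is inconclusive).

Compute the Hessian H = grad^2 f:
  H = [[-9, -6], [-6, -4]]
Verify stationarity: grad f(x*) = H x* + g = (0, 0).
Eigenvalues of H: -13, 0.
H has a zero eigenvalue (singular; negative semidefinite but not definite), so H is neither positive definite, negative definite, nor indefinite. The second-order test alone is inconclusive -> degen.
(Indeed, f is constant along the null direction of H through x*, so x* is not a strict local extremum.)

degen


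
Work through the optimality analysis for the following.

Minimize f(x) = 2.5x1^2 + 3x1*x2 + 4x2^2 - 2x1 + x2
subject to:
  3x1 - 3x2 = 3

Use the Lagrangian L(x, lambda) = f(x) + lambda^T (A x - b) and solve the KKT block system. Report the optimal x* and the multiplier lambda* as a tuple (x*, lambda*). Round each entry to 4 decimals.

Form the Lagrangian:
  L(x, lambda) = (1/2) x^T Q x + c^T x + lambda^T (A x - b)
Stationarity (grad_x L = 0): Q x + c + A^T lambda = 0.
Primal feasibility: A x = b.

This gives the KKT block system:
  [ Q   A^T ] [ x     ]   [-c ]
  [ A    0  ] [ lambda ] = [ b ]

Solving the linear system:
  x*      = (0.6316, -0.3684)
  lambda* = (-0.0175)
  f(x*)   = -0.7895

x* = (0.6316, -0.3684), lambda* = (-0.0175)


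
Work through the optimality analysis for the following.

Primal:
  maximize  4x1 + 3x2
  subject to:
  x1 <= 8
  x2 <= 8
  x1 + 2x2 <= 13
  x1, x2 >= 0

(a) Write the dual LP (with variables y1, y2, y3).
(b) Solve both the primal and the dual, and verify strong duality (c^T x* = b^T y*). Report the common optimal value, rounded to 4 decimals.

The standard primal-dual pair for 'max c^T x s.t. A x <= b, x >= 0' is:
  Dual:  min b^T y  s.t.  A^T y >= c,  y >= 0.

So the dual LP is:
  minimize  8y1 + 8y2 + 13y3
  subject to:
    y1 + y3 >= 4
    y2 + 2y3 >= 3
    y1, y2, y3 >= 0

Solving the primal: x* = (8, 2.5).
  primal value c^T x* = 39.5.
Solving the dual: y* = (2.5, 0, 1.5).
  dual value b^T y* = 39.5.
Strong duality: c^T x* = b^T y*. Confirmed.

39.5


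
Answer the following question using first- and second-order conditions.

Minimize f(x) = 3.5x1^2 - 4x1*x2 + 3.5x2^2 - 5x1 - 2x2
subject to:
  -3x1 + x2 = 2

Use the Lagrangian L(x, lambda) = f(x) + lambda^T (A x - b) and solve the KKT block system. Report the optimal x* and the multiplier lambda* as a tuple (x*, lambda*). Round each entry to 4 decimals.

Form the Lagrangian:
  L(x, lambda) = (1/2) x^T Q x + c^T x + lambda^T (A x - b)
Stationarity (grad_x L = 0): Q x + c + A^T lambda = 0.
Primal feasibility: A x = b.

This gives the KKT block system:
  [ Q   A^T ] [ x     ]   [-c ]
  [ A    0  ] [ lambda ] = [ b ]

Solving the linear system:
  x*      = (-0.5, 0.5)
  lambda* = (-3.5)
  f(x*)   = 4.25

x* = (-0.5, 0.5), lambda* = (-3.5)


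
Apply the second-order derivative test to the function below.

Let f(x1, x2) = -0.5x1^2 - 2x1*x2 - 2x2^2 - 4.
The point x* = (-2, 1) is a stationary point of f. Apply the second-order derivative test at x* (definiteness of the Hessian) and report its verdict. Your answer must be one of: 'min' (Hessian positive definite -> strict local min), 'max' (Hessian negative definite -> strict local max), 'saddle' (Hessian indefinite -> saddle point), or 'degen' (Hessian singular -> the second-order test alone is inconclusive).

Compute the Hessian H = grad^2 f:
  H = [[-1, -2], [-2, -4]]
Verify stationarity: grad f(x*) = H x* + g = (0, 0).
Eigenvalues of H: -5, 0.
H has a zero eigenvalue (singular; negative semidefinite but not definite), so H is neither positive definite, negative definite, nor indefinite. The second-order test alone is inconclusive -> degen.
(Indeed, f is constant along the null direction of H through x*, so x* is not a strict local extremum.)

degen


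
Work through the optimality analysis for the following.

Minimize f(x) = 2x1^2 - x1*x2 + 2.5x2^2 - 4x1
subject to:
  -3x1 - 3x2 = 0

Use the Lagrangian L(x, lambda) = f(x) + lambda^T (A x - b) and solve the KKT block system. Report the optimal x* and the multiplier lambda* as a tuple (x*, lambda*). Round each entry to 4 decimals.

Form the Lagrangian:
  L(x, lambda) = (1/2) x^T Q x + c^T x + lambda^T (A x - b)
Stationarity (grad_x L = 0): Q x + c + A^T lambda = 0.
Primal feasibility: A x = b.

This gives the KKT block system:
  [ Q   A^T ] [ x     ]   [-c ]
  [ A    0  ] [ lambda ] = [ b ]

Solving the linear system:
  x*      = (0.3636, -0.3636)
  lambda* = (-0.7273)
  f(x*)   = -0.7273

x* = (0.3636, -0.3636), lambda* = (-0.7273)


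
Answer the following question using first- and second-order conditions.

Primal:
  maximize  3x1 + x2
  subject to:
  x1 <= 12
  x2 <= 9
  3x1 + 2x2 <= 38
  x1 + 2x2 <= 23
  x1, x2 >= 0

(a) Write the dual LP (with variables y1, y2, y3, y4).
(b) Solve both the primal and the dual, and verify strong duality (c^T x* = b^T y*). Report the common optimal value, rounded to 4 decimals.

The standard primal-dual pair for 'max c^T x s.t. A x <= b, x >= 0' is:
  Dual:  min b^T y  s.t.  A^T y >= c,  y >= 0.

So the dual LP is:
  minimize  12y1 + 9y2 + 38y3 + 23y4
  subject to:
    y1 + 3y3 + y4 >= 3
    y2 + 2y3 + 2y4 >= 1
    y1, y2, y3, y4 >= 0

Solving the primal: x* = (12, 1).
  primal value c^T x* = 37.
Solving the dual: y* = (1.5, 0, 0.5, 0).
  dual value b^T y* = 37.
Strong duality: c^T x* = b^T y*. Confirmed.

37


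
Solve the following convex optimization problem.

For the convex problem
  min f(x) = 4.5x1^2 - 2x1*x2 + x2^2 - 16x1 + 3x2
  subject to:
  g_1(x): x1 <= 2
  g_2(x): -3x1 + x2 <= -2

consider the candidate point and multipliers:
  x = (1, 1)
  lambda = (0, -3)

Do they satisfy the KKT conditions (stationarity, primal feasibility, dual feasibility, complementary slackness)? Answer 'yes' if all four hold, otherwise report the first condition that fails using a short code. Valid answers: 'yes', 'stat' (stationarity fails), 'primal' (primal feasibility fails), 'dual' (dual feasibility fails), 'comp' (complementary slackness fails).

Gradient of f: grad f(x) = Q x + c = (-9, 3)
Constraint values g_i(x) = a_i^T x - b_i:
  g_1((1, 1)) = -1
  g_2((1, 1)) = 0
Stationarity residual: grad f(x) + sum_i lambda_i a_i = (0, 0)
  -> stationarity OK
Primal feasibility (all g_i <= 0): OK
Dual feasibility (all lambda_i >= 0): FAILS
Complementary slackness (lambda_i * g_i(x) = 0 for all i): OK

Verdict: the first failing condition is dual_feasibility -> dual.

dual
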